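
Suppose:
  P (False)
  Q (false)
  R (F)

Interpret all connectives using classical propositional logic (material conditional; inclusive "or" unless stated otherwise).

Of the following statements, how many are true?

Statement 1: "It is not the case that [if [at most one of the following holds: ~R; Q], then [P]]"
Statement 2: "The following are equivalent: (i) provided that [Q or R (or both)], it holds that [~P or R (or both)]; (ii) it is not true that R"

2

Statement 1: In symbols: not ((not R nand Q) -> P)

not R = not False = True
not R nand Q = True nand False = True
(not R nand Q) -> P = True -> False = False
not ((not R nand Q) -> P) = not False = True
Hence Statement 1 is true.

Statement 2: In symbols: ((Q or R) -> (not P or R)) iff not R

Q or R = False or False = False
not P = not False = True
not P or R = True or False = True
(Q or R) -> (not P or R) = False -> True = True
not R = not False = True
((Q or R) -> (not P or R)) iff not R = True iff True = True
So Statement 2 is true.

True statements: 2.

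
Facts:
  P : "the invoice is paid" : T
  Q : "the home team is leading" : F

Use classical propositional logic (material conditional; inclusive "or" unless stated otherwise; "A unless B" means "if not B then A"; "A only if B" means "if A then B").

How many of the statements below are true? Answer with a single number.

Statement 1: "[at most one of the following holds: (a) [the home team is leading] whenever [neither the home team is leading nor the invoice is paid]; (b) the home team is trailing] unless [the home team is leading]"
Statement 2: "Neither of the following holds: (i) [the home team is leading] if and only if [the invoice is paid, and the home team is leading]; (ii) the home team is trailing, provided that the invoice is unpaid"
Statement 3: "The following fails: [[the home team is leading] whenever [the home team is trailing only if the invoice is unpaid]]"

Statement 1: In symbols: (((Q nor P) -> Q) nand not Q) or Q

Q nor P = False nor True = False
(Q nor P) -> Q = False -> False = True
not Q = not False = True
((Q nor P) -> Q) nand not Q = True nand True = False
(((Q nor P) -> Q) nand not Q) or Q = False or False = False
Thus Statement 1 is false.

Statement 2: Formalization: (Q iff (P and Q)) nor (not P -> not Q)

P and Q = True and False = False
Q iff (P and Q) = False iff False = True
not P = not True = False
not Q = not False = True
not P -> not Q = False -> True = True
(Q iff (P and Q)) nor (not P -> not Q) = True nor True = False
So Statement 2 is false.

Statement 3: Formalization: not ((not Q -> not P) -> Q)

not Q = not False = True
not P = not True = False
not Q -> not P = True -> False = False
(not Q -> not P) -> Q = False -> False = True
not ((not Q -> not P) -> Q) = not True = False
So Statement 3 is false.

0 of the 3 statements are true (none).

0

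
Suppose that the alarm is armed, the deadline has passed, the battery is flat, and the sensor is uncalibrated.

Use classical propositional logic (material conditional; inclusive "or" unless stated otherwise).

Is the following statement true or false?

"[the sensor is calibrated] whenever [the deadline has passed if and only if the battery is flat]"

false

Let P = "the deadline has passed" (T), K = "the battery is charged" (F), S = "the sensor is calibrated" (F).
This is (P ↔ ¬K) → S.

¬K = ¬F = T
P ↔ ¬K = T ↔ T = T
(P ↔ ¬K) → S = T → F = F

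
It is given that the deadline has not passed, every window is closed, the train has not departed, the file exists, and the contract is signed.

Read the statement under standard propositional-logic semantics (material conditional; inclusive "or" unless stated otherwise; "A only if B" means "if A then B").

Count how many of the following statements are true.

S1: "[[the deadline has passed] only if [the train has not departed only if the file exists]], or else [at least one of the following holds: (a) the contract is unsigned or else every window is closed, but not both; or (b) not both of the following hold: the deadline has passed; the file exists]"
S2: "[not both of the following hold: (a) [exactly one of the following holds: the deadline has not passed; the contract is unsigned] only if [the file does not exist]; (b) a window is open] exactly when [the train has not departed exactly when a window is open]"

1

Let V = "the deadline has passed" (F), U = "the train has departed" (F), R = "the file exists" (T), S = "the contract is signed" (T), K = "a window is open" (F).

S1: This is (V -> (~U -> R)) | ((~S xor ~K) | (V nand R)).

~U = ~F = T
~U -> R = T -> T = T
V -> (~U -> R) = F -> T = T
~S = ~T = F
~K = ~F = T
~S xor ~K = F xor T = T
V nand R = F nand T = T
(~S xor ~K) | (V nand R) = T | T = T
(V -> (~U -> R)) | ((~S xor ~K) | (V nand R)) = T | T = T
So S1 is true.

S2: Parsed as (((~V xor ~S) -> ~R) nand K) <-> (~U <-> K)

~V = ~F = T
~S = ~T = F
~V xor ~S = T xor F = T
~R = ~T = F
(~V xor ~S) -> ~R = T -> F = F
((~V xor ~S) -> ~R) nand K = F nand F = T
~U = ~F = T
~U <-> K = T <-> F = F
(((~V xor ~S) -> ~R) nand K) <-> (~U <-> K) = T <-> F = F
Hence S2 is false.

1 of the 2 statements is true.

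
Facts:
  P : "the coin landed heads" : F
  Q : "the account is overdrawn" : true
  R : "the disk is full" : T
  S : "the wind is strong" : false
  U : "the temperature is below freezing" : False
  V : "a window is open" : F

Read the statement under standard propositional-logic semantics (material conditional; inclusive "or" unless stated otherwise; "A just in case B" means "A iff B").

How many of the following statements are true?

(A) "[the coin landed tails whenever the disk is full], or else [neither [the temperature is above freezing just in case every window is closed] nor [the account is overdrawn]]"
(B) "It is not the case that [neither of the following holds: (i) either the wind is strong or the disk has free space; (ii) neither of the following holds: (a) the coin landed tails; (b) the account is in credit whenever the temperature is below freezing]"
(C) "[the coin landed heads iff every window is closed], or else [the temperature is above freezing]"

(A): This is (R -> ~P) | ((~U <-> ~V) nor Q).

~P = ~F = T
R -> ~P = T -> T = T
~U = ~F = T
~V = ~F = T
~U <-> ~V = T <-> T = T
(~U <-> ~V) nor Q = T nor T = F
(R -> ~P) | ((~U <-> ~V) nor Q) = T | F = T
So (A) is true.

(B): In symbols: ~((S | ~R) nor (~P nor (U -> ~Q)))

~R = ~T = F
S | ~R = F | F = F
~P = ~F = T
~Q = ~T = F
U -> ~Q = F -> F = T
~P nor (U -> ~Q) = T nor T = F
(S | ~R) nor (~P nor (U -> ~Q)) = F nor F = T
~((S | ~R) nor (~P nor (U -> ~Q))) = ~T = F
So (B) is false.

(C): This is (P <-> ~V) | ~U.

~V = ~F = T
P <-> ~V = F <-> T = F
~U = ~F = T
(P <-> ~V) | ~U = F | T = T
So (C) is true.

2 of the 3 statements are true ((A), (C)).

2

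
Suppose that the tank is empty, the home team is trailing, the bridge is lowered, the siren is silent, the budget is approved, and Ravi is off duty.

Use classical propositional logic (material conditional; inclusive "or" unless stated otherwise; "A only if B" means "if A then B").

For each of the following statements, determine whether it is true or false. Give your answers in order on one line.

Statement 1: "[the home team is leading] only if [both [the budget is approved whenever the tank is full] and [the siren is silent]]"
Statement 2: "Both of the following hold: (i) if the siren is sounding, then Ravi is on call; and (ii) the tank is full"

Let Q = "the home team is leading" (F), P = "the tank is full" (F), U = "the budget is approved" (T), S = "the siren is sounding" (F), V = "Ravi is on call" (F).

Statement 1: This is Q -> ((P -> U) & ~S).

P -> U = F -> T = T
~S = ~F = T
(P -> U) & ~S = T & T = T
Q -> ((P -> U) & ~S) = F -> T = T
Thus Statement 1 is true.

Statement 2: Parsed as (S -> V) & P

S -> V = F -> F = T
(S -> V) & P = T & F = F
Thus Statement 2 is false.

Statement 1 T, Statement 2 F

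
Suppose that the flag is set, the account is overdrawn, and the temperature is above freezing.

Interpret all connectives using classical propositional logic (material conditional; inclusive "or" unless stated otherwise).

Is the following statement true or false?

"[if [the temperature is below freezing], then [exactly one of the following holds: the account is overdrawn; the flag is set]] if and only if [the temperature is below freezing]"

false

Let H = "the temperature is below freezing" (False), R = "the account is overdrawn" (True), Q = "the flag is set" (True).
In symbols: (H -> (R xor Q)) iff H

R xor Q = True xor True = False
H -> (R xor Q) = False -> False = True
(H -> (R xor Q)) iff H = True iff False = False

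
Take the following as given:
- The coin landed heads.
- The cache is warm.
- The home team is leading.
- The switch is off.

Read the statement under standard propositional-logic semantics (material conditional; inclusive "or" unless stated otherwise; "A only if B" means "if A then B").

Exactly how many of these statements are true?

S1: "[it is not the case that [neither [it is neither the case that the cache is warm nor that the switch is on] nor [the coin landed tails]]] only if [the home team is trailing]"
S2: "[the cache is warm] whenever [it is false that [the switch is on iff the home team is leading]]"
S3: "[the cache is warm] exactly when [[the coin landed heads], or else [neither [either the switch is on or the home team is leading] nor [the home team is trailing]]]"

3

Let M = "the cache is warm" (T), N = "the switch is on" (F), S = "the coin landed heads" (T), H = "the home team is leading" (T).

S1: Formalization: ¬((M ↓ N) ↓ ¬S) → ¬H

M ↓ N = T ↓ F = F
¬S = ¬T = F
(M ↓ N) ↓ ¬S = F ↓ F = T
¬((M ↓ N) ↓ ¬S) = ¬T = F
¬H = ¬T = F
¬((M ↓ N) ↓ ¬S) → ¬H = F → F = T
Thus S1 is true.

S2: In symbols: ¬(N ↔ H) → M

N ↔ H = F ↔ T = F
¬(N ↔ H) = ¬F = T
¬(N ↔ H) → M = T → T = T
Thus S2 is true.

S3: In symbols: M ↔ (S ∨ ((N ∨ H) ↓ ¬H))

N ∨ H = F ∨ T = T
¬H = ¬T = F
(N ∨ H) ↓ ¬H = T ↓ F = F
S ∨ ((N ∨ H) ↓ ¬H) = T ∨ F = T
M ↔ (S ∨ ((N ∨ H) ↓ ¬H)) = T ↔ T = T
Thus S3 is true.

Count: 3.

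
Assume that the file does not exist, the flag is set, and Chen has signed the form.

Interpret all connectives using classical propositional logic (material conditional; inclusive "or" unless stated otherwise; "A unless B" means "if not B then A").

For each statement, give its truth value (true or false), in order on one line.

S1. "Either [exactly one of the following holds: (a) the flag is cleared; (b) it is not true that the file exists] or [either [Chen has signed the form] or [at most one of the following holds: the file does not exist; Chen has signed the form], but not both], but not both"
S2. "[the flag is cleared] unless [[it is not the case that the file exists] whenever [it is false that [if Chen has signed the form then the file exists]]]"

S1 F; S2 T

Let D = "the flag is set" (T), W = "the file exists" (F), Q = "Chen has signed the form" (T).

S1: In symbols: (¬D ⊕ ¬W) ⊕ (Q ⊕ (¬W ↑ Q))

¬D = ¬T = F
¬W = ¬F = T
¬D ⊕ ¬W = F ⊕ T = T
¬W = ¬F = T
¬W ↑ Q = T ↑ T = F
Q ⊕ (¬W ↑ Q) = T ⊕ F = T
(¬D ⊕ ¬W) ⊕ (Q ⊕ (¬W ↑ Q)) = T ⊕ T = F
Thus S1 is false.

S2: In symbols: ¬D ∨ (¬(Q → W) → ¬W)

¬D = ¬T = F
Q → W = T → F = F
¬(Q → W) = ¬F = T
¬W = ¬F = T
¬(Q → W) → ¬W = T → T = T
¬D ∨ (¬(Q → W) → ¬W) = F ∨ T = T
Thus S2 is true.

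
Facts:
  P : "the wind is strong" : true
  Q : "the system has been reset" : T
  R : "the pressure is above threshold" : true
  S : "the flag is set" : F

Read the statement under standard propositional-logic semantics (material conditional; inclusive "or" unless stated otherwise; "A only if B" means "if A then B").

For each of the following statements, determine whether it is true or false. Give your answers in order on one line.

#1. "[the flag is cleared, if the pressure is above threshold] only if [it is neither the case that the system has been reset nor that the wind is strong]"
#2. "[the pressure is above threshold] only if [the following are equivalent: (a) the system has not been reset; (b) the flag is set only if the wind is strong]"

#1: Formalization: (R → ¬S) → (Q ↓ P)

¬S = ¬F = T
R → ¬S = T → T = T
Q ↓ P = T ↓ T = F
(R → ¬S) → (Q ↓ P) = T → F = F
Thus #1 is false.

#2: Parsed as R → (¬Q ↔ (S → P))

¬Q = ¬T = F
S → P = F → T = T
¬Q ↔ (S → P) = F ↔ T = F
R → (¬Q ↔ (S → P)) = T → F = F
Thus #2 is false.

#1 F / #2 F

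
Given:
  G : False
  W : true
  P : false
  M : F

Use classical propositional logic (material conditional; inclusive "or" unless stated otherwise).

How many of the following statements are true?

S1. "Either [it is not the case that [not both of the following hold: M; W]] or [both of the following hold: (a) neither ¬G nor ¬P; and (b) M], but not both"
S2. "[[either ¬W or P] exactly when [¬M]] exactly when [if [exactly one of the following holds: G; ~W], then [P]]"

0

S1: This is ¬(M ↑ W) ⊕ ((¬G ↓ ¬P) ∧ M).

M ↑ W = F ↑ T = T
¬(M ↑ W) = ¬T = F
¬G = ¬F = T
¬P = ¬F = T
¬G ↓ ¬P = T ↓ T = F
(¬G ↓ ¬P) ∧ M = F ∧ F = F
¬(M ↑ W) ⊕ ((¬G ↓ ¬P) ∧ M) = F ⊕ F = F
Hence S1 is false.

S2: This is ((¬W ∨ P) ↔ ¬M) ↔ ((G ⊕ ¬W) → P).

¬W = ¬T = F
¬W ∨ P = F ∨ F = F
¬M = ¬F = T
(¬W ∨ P) ↔ ¬M = F ↔ T = F
¬W = ¬T = F
G ⊕ ¬W = F ⊕ F = F
(G ⊕ ¬W) → P = F → F = T
((¬W ∨ P) ↔ ¬M) ↔ ((G ⊕ ¬W) → P) = F ↔ T = F
So S2 is false.

True statements: 0 (none).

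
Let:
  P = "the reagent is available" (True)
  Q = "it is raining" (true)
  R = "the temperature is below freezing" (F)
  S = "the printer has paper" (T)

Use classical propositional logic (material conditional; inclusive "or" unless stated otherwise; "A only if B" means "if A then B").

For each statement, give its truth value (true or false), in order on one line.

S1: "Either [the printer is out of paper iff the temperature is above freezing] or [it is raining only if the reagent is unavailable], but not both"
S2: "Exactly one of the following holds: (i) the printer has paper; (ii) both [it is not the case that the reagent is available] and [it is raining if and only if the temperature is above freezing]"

S1: This is (~S <-> ~R) xor (Q -> ~P).

~S = ~T = F
~R = ~F = T
~S <-> ~R = F <-> T = F
~P = ~T = F
Q -> ~P = T -> F = F
(~S <-> ~R) xor (Q -> ~P) = F xor F = F
Hence S1 is false.

S2: Parsed as S xor (~P & (Q <-> ~R))

~P = ~T = F
~R = ~F = T
Q <-> ~R = T <-> T = T
~P & (Q <-> ~R) = F & T = F
S xor (~P & (Q <-> ~R)) = T xor F = T
Thus S2 is true.

S1 False, S2 True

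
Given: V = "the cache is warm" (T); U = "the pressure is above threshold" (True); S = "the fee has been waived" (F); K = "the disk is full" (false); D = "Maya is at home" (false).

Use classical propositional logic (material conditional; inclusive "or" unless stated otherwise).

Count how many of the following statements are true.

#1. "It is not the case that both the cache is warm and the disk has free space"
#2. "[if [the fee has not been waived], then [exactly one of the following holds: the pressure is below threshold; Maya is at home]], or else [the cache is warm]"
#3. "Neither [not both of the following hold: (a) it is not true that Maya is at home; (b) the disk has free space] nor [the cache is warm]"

#1: Formalization: V ↑ ¬K

¬K = ¬F = T
V ↑ ¬K = T ↑ T = F
Hence #1 is false.

#2: Parsed as (¬S → (¬U ⊕ D)) ∨ V

¬S = ¬F = T
¬U = ¬T = F
¬U ⊕ D = F ⊕ F = F
¬S → (¬U ⊕ D) = T → F = F
(¬S → (¬U ⊕ D)) ∨ V = F ∨ T = T
Thus #2 is true.

#3: This is (¬D ↑ ¬K) ↓ V.

¬D = ¬F = T
¬K = ¬F = T
¬D ↑ ¬K = T ↑ T = F
(¬D ↑ ¬K) ↓ V = F ↓ T = F
So #3 is false.

1 of the 3 statements is true (#2).

1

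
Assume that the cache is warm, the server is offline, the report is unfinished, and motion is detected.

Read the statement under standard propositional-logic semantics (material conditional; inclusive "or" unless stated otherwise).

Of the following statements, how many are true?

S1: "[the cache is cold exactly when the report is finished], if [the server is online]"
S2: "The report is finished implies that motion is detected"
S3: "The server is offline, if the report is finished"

3

Let N = "the server is online" (False), Q = "the cache is warm" (True), S = "the report is finished" (False), H = "motion is detected" (True).

S1: In symbols: N -> (not Q iff S)

not Q = not True = False
not Q iff S = False iff False = True
N -> (not Q iff S) = False -> True = True
Hence S1 is true.

S2: Formalization: S -> H

S -> H = False -> True = True
Thus S2 is true.

S3: Parsed as S -> not N

not N = not False = True
S -> not N = False -> True = True
So S3 is true.

True statements: 3 (S1, S2, S3).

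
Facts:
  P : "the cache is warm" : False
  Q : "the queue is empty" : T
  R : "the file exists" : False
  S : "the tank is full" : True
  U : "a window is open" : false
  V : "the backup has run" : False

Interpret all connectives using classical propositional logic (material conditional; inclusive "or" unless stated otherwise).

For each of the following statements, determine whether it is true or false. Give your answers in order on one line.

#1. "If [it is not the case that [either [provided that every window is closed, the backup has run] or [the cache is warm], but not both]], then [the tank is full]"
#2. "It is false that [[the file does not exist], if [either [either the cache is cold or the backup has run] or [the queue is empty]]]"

#1 true, #2 false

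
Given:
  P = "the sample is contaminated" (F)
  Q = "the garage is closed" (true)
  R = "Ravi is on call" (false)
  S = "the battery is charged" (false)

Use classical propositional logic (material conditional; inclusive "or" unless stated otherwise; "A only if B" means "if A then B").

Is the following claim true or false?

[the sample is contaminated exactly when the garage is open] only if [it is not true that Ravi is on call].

true

Values: P=F, Q=T, R=F.
In symbols: (P ↔ ¬Q) → ¬R

¬Q = ¬T = F
P ↔ ¬Q = F ↔ F = T
¬R = ¬F = T
(P ↔ ¬Q) → ¬R = T → T = T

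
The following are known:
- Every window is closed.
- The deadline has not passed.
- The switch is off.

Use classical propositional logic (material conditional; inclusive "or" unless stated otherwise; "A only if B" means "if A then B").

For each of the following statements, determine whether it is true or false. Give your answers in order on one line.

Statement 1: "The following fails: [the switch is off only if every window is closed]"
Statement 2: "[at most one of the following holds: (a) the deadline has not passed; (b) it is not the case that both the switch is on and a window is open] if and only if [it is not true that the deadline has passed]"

Statement 1 false, Statement 2 false

Let R = "the switch is on" (F), P = "a window is open" (F), Q = "the deadline has passed" (F).

Statement 1: This is ¬(¬R → ¬P).

¬R = ¬F = T
¬P = ¬F = T
¬R → ¬P = T → T = T
¬(¬R → ¬P) = ¬T = F
Hence Statement 1 is false.

Statement 2: This is (¬Q ↑ (R ↑ P)) ↔ ¬Q.

¬Q = ¬F = T
R ↑ P = F ↑ F = T
¬Q ↑ (R ↑ P) = T ↑ T = F
¬Q = ¬F = T
(¬Q ↑ (R ↑ P)) ↔ ¬Q = F ↔ T = F
So Statement 2 is false.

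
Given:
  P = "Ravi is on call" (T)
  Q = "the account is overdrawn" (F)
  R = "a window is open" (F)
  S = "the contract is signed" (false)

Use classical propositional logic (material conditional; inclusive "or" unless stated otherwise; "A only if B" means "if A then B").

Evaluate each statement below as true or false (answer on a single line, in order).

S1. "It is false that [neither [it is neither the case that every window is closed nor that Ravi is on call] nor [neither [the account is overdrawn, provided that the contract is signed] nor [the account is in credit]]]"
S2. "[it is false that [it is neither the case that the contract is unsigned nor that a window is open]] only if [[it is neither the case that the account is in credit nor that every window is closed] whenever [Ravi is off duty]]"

S1 false, S2 true

S1: This is ~((~R nor P) nor ((S -> Q) nor ~Q)).

~R = ~F = T
~R nor P = T nor T = F
S -> Q = F -> F = T
~Q = ~F = T
(S -> Q) nor ~Q = T nor T = F
(~R nor P) nor ((S -> Q) nor ~Q) = F nor F = T
~((~R nor P) nor ((S -> Q) nor ~Q)) = ~T = F
So S1 is false.

S2: Formalization: ~(~S nor R) -> (~P -> (~Q nor ~R))

~S = ~F = T
~S nor R = T nor F = F
~(~S nor R) = ~F = T
~P = ~T = F
~Q = ~F = T
~R = ~F = T
~Q nor ~R = T nor T = F
~P -> (~Q nor ~R) = F -> F = T
~(~S nor R) -> (~P -> (~Q nor ~R)) = T -> T = T
Thus S2 is true.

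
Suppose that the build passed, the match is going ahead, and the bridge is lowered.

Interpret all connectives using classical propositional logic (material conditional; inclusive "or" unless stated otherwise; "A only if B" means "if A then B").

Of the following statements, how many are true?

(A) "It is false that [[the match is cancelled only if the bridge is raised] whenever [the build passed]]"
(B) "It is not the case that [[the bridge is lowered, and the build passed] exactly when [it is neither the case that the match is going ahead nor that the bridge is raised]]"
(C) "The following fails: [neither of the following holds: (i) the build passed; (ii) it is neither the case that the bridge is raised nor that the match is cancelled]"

2

Let P = "the build passed" (T), Q = "the match is cancelled" (F), R = "the bridge is raised" (F).

(A): In symbols: ¬(P → (Q → R))

Q → R = F → F = T
P → (Q → R) = T → T = T
¬(P → (Q → R)) = ¬T = F
So (A) is false.

(B): Formalization: ¬((¬R ∧ P) ↔ (¬Q ↓ R))

¬R = ¬F = T
¬R ∧ P = T ∧ T = T
¬Q = ¬F = T
¬Q ↓ R = T ↓ F = F
(¬R ∧ P) ↔ (¬Q ↓ R) = T ↔ F = F
¬((¬R ∧ P) ↔ (¬Q ↓ R)) = ¬F = T
Hence (B) is true.

(C): This is ¬(P ↓ (R ↓ Q)).

R ↓ Q = F ↓ F = T
P ↓ (R ↓ Q) = T ↓ T = F
¬(P ↓ (R ↓ Q)) = ¬F = T
So (C) is true.

2 of the 3 statements are true.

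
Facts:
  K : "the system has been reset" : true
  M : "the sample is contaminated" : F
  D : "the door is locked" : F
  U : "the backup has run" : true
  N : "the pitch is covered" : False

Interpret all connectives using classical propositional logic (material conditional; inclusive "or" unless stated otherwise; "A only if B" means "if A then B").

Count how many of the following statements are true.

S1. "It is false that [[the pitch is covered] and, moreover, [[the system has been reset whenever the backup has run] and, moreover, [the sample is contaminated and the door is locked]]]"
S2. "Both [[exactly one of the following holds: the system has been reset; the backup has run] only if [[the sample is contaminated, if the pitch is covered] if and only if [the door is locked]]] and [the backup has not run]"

1

S1: Parsed as ¬(N ∧ ((U → K) ∧ (M ∧ D)))

U → K = T → T = T
M ∧ D = F ∧ F = F
(U → K) ∧ (M ∧ D) = T ∧ F = F
N ∧ ((U → K) ∧ (M ∧ D)) = F ∧ F = F
¬(N ∧ ((U → K) ∧ (M ∧ D))) = ¬F = T
Thus S1 is true.

S2: This is ((K ⊕ U) → ((N → M) ↔ D)) ∧ ¬U.

K ⊕ U = T ⊕ T = F
N → M = F → F = T
(N → M) ↔ D = T ↔ F = F
(K ⊕ U) → ((N → M) ↔ D) = F → F = T
¬U = ¬T = F
((K ⊕ U) → ((N → M) ↔ D)) ∧ ¬U = T ∧ F = F
Hence S2 is false.

True statements: 1.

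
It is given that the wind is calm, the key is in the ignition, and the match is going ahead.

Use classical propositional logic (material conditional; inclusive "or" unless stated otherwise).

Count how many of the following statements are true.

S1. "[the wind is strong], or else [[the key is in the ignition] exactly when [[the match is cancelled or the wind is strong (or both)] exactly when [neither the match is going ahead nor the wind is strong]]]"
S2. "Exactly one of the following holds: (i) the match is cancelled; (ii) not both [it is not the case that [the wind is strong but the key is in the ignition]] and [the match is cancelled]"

Let Q = "the wind is strong" (F), N = "the key is in the ignition" (T), S = "the match is cancelled" (F).

S1: In symbols: Q | (N <-> ((S | Q) <-> (~S nor Q)))

S | Q = F | F = F
~S = ~F = T
~S nor Q = T nor F = F
(S | Q) <-> (~S nor Q) = F <-> F = T
N <-> ((S | Q) <-> (~S nor Q)) = T <-> T = T
Q | (N <-> ((S | Q) <-> (~S nor Q))) = F | T = T
Thus S1 is true.

S2: Parsed as S xor (~(Q & N) nand S)

Q & N = F & T = F
~(Q & N) = ~F = T
~(Q & N) nand S = T nand F = T
S xor (~(Q & N) nand S) = F xor T = T
Hence S2 is true.

True statements: 2.

2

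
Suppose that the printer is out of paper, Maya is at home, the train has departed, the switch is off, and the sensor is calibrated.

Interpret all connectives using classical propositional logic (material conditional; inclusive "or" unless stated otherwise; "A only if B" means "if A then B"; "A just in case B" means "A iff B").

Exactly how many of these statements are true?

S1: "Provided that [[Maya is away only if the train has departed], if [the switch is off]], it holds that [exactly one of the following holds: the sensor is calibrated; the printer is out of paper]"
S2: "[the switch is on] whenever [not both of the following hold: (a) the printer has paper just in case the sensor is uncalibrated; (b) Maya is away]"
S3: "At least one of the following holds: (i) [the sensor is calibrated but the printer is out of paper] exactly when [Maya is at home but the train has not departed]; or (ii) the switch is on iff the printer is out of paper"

0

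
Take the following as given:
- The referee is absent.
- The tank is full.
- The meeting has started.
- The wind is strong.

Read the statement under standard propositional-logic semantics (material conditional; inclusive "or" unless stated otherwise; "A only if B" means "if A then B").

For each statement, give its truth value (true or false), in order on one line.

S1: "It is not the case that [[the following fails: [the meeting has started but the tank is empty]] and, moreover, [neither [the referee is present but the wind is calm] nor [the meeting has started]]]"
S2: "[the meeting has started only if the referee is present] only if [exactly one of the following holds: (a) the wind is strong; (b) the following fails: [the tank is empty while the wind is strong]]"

Let S = "the meeting has started" (T), D = "the tank is full" (T), N = "the referee is present" (F), U = "the wind is strong" (T).

S1: Formalization: ~(~(S & ~D) & ((N & ~U) nor S))

~D = ~T = F
S & ~D = T & F = F
~(S & ~D) = ~F = T
~U = ~T = F
N & ~U = F & F = F
(N & ~U) nor S = F nor T = F
~(S & ~D) & ((N & ~U) nor S) = T & F = F
~(~(S & ~D) & ((N & ~U) nor S)) = ~F = T
So S1 is true.

S2: Formalization: (S -> N) -> (U xor ~(~D & U))

S -> N = T -> F = F
~D = ~T = F
~D & U = F & T = F
~(~D & U) = ~F = T
U xor ~(~D & U) = T xor T = F
(S -> N) -> (U xor ~(~D & U)) = F -> F = T
So S2 is true.

S1 true, S2 true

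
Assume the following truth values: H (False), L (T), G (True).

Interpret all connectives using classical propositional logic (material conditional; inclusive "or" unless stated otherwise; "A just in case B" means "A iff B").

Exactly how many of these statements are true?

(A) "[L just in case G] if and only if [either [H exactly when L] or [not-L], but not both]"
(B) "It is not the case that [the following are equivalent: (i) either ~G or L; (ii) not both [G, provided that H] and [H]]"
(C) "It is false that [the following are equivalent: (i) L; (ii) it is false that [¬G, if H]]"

1

(A): This is (L <-> G) <-> ((H <-> L) xor ~L).

L <-> G = T <-> T = T
H <-> L = F <-> T = F
~L = ~T = F
(H <-> L) xor ~L = F xor F = F
(L <-> G) <-> ((H <-> L) xor ~L) = T <-> F = F
Thus (A) is false.

(B): In symbols: ~((~G | L) <-> ((H -> G) nand H))

~G = ~T = F
~G | L = F | T = T
H -> G = F -> T = T
(H -> G) nand H = T nand F = T
(~G | L) <-> ((H -> G) nand H) = T <-> T = T
~((~G | L) <-> ((H -> G) nand H)) = ~T = F
Hence (B) is false.

(C): In symbols: ~(L <-> ~(H -> ~G))

~G = ~T = F
H -> ~G = F -> F = T
~(H -> ~G) = ~T = F
L <-> ~(H -> ~G) = T <-> F = F
~(L <-> ~(H -> ~G)) = ~F = T
Thus (C) is true.

Count: 1.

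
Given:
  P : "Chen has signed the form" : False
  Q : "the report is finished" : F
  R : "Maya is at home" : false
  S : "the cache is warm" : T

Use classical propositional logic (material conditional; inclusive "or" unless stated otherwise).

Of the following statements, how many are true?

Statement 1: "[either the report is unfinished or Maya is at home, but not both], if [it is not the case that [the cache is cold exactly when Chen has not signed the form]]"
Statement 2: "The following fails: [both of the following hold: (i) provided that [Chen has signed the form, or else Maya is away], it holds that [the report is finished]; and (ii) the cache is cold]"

2

Statement 1: Parsed as ~(~S <-> ~P) -> (~Q xor R)

~S = ~T = F
~P = ~F = T
~S <-> ~P = F <-> T = F
~(~S <-> ~P) = ~F = T
~Q = ~F = T
~Q xor R = T xor F = T
~(~S <-> ~P) -> (~Q xor R) = T -> T = T
Thus Statement 1 is true.

Statement 2: Formalization: ~(((P | ~R) -> Q) & ~S)

~R = ~F = T
P | ~R = F | T = T
(P | ~R) -> Q = T -> F = F
~S = ~T = F
((P | ~R) -> Q) & ~S = F & F = F
~(((P | ~R) -> Q) & ~S) = ~F = T
Thus Statement 2 is true.

Count: 2.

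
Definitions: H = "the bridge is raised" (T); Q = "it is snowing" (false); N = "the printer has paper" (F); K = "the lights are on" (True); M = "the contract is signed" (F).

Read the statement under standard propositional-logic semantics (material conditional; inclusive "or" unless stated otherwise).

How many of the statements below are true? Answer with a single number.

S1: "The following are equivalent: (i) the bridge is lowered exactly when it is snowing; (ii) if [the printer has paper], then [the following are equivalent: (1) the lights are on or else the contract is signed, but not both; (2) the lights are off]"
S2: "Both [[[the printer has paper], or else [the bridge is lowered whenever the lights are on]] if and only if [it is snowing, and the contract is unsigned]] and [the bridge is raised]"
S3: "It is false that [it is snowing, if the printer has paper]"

2

S1: Formalization: (¬H ↔ Q) ↔ (N → ((K ⊕ M) ↔ ¬K))

¬H = ¬T = F
¬H ↔ Q = F ↔ F = T
K ⊕ M = T ⊕ F = T
¬K = ¬T = F
(K ⊕ M) ↔ ¬K = T ↔ F = F
N → ((K ⊕ M) ↔ ¬K) = F → F = T
(¬H ↔ Q) ↔ (N → ((K ⊕ M) ↔ ¬K)) = T ↔ T = T
Thus S1 is true.

S2: In symbols: ((N ∨ (K → ¬H)) ↔ (Q ∧ ¬M)) ∧ H

¬H = ¬T = F
K → ¬H = T → F = F
N ∨ (K → ¬H) = F ∨ F = F
¬M = ¬F = T
Q ∧ ¬M = F ∧ T = F
(N ∨ (K → ¬H)) ↔ (Q ∧ ¬M) = F ↔ F = T
((N ∨ (K → ¬H)) ↔ (Q ∧ ¬M)) ∧ H = T ∧ T = T
Hence S2 is true.

S3: Formalization: ¬(N → Q)

N → Q = F → F = T
¬(N → Q) = ¬T = F
Hence S3 is false.

True statements: 2.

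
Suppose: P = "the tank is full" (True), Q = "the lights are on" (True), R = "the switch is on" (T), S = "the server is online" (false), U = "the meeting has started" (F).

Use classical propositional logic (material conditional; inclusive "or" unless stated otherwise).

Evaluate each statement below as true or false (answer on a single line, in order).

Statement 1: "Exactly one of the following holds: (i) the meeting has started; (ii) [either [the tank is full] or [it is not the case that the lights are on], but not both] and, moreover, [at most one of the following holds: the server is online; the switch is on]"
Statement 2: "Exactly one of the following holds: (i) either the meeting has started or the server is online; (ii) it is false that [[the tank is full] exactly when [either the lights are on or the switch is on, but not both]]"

Statement 1 T / Statement 2 T

Statement 1: Parsed as U xor ((P xor ~Q) & (S nand R))

~Q = ~T = F
P xor ~Q = T xor F = T
S nand R = F nand T = T
(P xor ~Q) & (S nand R) = T & T = T
U xor ((P xor ~Q) & (S nand R)) = F xor T = T
So Statement 1 is true.

Statement 2: Formalization: (U | S) xor ~(P <-> (Q xor R))

U | S = F | F = F
Q xor R = T xor T = F
P <-> (Q xor R) = T <-> F = F
~(P <-> (Q xor R)) = ~F = T
(U | S) xor ~(P <-> (Q xor R)) = F xor T = T
Hence Statement 2 is true.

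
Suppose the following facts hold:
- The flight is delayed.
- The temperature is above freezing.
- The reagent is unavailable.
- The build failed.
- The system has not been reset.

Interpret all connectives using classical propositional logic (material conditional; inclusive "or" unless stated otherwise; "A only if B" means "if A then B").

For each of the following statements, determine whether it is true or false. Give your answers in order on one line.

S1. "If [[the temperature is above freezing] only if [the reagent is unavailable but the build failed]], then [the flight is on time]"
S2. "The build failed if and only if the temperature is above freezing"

S1 F / S2 T

Let L = "the temperature is below freezing" (False), P = "the reagent is available" (False), H = "the build passed" (False), U = "the flight is delayed" (True).

S1: In symbols: (not L -> (not P and not H)) -> not U

not L = not False = True
not P = not False = True
not H = not False = True
not P and not H = True and True = True
not L -> (not P and not H) = True -> True = True
not U = not True = False
(not L -> (not P and not H)) -> not U = True -> False = False
So S1 is false.

S2: Formalization: not H iff not L

not H = not False = True
not L = not False = True
not H iff not L = True iff True = True
So S2 is true.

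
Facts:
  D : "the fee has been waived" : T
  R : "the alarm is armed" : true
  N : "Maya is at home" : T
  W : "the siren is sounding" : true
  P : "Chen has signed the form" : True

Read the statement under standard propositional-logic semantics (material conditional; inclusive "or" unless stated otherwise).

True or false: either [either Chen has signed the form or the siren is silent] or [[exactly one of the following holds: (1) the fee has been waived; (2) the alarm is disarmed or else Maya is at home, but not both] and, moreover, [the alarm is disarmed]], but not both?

Parsed as (P ∨ ¬W) ⊕ ((D ⊕ (¬R ⊕ N)) ∧ ¬R)

¬W = ¬T = F
P ∨ ¬W = T ∨ F = T
¬R = ¬T = F
¬R ⊕ N = F ⊕ T = T
D ⊕ (¬R ⊕ N) = T ⊕ T = F
¬R = ¬T = F
(D ⊕ (¬R ⊕ N)) ∧ ¬R = F ∧ F = F
(P ∨ ¬W) ⊕ ((D ⊕ (¬R ⊕ N)) ∧ ¬R) = T ⊕ F = T

The statement is true.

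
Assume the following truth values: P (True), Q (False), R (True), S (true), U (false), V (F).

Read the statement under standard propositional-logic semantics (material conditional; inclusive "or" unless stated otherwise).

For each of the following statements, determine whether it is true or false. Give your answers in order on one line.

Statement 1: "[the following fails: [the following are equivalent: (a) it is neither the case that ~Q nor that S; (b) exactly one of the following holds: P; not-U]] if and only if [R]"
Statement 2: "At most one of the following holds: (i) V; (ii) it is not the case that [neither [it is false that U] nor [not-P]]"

Statement 1 False, Statement 2 True

Statement 1: Formalization: not ((not Q nor S) iff (P xor not U)) iff R

not Q = not False = True
not Q nor S = True nor True = False
not U = not False = True
P xor not U = True xor True = False
(not Q nor S) iff (P xor not U) = False iff False = True
not ((not Q nor S) iff (P xor not U)) = not True = False
not ((not Q nor S) iff (P xor not U)) iff R = False iff True = False
So Statement 1 is false.

Statement 2: In symbols: V nand not (not U nor not P)

not U = not False = True
not P = not True = False
not U nor not P = True nor False = False
not (not U nor not P) = not False = True
V nand not (not U nor not P) = False nand True = True
Thus Statement 2 is true.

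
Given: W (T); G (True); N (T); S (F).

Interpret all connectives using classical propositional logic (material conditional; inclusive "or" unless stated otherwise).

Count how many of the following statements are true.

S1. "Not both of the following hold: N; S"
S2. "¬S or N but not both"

S1: Parsed as N nand S

N nand S = T nand F = T
Hence S1 is true.

S2: Parsed as ~S xor N

~S = ~F = T
~S xor N = T xor T = F
Thus S2 is false.

1 of the 2 statements is true.

1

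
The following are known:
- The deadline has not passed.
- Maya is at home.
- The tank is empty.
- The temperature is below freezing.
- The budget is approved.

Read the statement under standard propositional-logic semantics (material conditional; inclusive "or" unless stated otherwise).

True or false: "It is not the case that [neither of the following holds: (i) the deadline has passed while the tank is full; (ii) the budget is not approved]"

Let P = "the deadline has passed" (False), R = "the tank is full" (False), U = "the budget is approved" (True).
This is not ((P and R) nor not U).

P and R = False and False = False
not U = not True = False
(P and R) nor not U = False nor False = True
not ((P and R) nor not U) = not True = False

False.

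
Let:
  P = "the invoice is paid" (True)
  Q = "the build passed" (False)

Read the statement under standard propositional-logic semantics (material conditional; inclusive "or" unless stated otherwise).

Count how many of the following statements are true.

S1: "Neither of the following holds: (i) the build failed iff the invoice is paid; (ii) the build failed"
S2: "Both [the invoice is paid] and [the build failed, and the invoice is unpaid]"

0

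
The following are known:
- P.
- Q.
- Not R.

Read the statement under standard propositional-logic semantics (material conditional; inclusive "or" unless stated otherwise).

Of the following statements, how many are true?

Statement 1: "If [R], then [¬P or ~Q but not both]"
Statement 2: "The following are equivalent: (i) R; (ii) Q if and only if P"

Statement 1: In symbols: R -> (not P xor not Q)

not P = not True = False
not Q = not True = False
not P xor not Q = False xor False = False
R -> (not P xor not Q) = False -> False = True
Hence Statement 1 is true.

Statement 2: This is R iff (Q iff P).

Q iff P = True iff True = True
R iff (Q iff P) = False iff True = False
Thus Statement 2 is false.

Count: 1.

1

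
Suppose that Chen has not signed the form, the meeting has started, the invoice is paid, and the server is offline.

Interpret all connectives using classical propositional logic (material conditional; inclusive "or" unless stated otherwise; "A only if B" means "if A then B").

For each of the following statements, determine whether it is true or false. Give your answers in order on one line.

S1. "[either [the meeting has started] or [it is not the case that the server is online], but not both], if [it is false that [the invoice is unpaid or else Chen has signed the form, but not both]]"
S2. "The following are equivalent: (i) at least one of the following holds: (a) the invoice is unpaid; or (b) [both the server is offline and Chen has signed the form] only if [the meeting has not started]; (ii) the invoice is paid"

S1 F, S2 T

Let M = "the invoice is paid" (T), G = "Chen has signed the form" (F), U = "the meeting has started" (T), D = "the server is online" (F).

S1: Parsed as ¬(¬M ⊕ G) → (U ⊕ ¬D)

¬M = ¬T = F
¬M ⊕ G = F ⊕ F = F
¬(¬M ⊕ G) = ¬F = T
¬D = ¬F = T
U ⊕ ¬D = T ⊕ T = F
¬(¬M ⊕ G) → (U ⊕ ¬D) = T → F = F
Thus S1 is false.

S2: Parsed as (¬M ∨ ((¬D ∧ G) → ¬U)) ↔ M

¬M = ¬T = F
¬D = ¬F = T
¬D ∧ G = T ∧ F = F
¬U = ¬T = F
(¬D ∧ G) → ¬U = F → F = T
¬M ∨ ((¬D ∧ G) → ¬U) = F ∨ T = T
(¬M ∨ ((¬D ∧ G) → ¬U)) ↔ M = T ↔ T = T
Thus S2 is true.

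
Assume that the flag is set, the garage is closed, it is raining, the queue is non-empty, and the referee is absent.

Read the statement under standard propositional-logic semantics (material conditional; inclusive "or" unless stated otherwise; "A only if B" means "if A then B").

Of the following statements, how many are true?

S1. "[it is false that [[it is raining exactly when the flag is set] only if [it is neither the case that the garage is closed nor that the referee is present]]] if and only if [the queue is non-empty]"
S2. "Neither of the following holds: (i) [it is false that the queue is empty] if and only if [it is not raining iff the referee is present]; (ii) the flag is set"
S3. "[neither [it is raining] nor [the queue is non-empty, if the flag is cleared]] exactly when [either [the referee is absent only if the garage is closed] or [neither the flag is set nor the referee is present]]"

1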